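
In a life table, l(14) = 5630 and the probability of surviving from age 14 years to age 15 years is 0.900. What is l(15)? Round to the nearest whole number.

l(15) = l(14) × p = 5630 × 0.900 = 5067.

5067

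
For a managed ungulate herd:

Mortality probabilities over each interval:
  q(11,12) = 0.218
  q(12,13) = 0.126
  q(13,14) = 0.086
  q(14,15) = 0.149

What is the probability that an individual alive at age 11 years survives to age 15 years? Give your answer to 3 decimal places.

Survival from 11 to 15 is the product of surviving each interval: (1 − 0.218) × (1 − 0.126) × (1 − 0.086) × (1 − 0.149).
= 0.782 × 0.874 × 0.914 × 0.851 = 0.531611.

0.532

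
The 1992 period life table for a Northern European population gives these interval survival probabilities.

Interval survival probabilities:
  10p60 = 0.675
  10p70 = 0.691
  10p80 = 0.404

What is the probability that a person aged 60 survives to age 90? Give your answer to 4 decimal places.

Chaining the interval survival probabilities: 0.675 × 0.691 × 0.404.
= 0.188436.

0.1884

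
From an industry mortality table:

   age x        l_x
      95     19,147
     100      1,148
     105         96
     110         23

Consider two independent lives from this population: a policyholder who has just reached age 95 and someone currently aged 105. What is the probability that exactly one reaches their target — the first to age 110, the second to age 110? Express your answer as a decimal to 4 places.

0.2402

p₁ = l_110/l_95 = 23/19,147 = 0.001201; p₂ = l_110/l_105 = 23/96 = 0.239583.
P(exactly one) = p₁(1−p₂) + (1−p₁)p₂ = 0.000913 + 0.239295 = 0.240209.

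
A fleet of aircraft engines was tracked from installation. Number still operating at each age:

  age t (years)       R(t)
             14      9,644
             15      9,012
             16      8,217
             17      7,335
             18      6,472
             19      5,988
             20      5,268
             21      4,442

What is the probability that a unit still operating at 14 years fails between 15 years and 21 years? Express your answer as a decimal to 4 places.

0.4739

This is the probability of reaching 15 but not 21, conditional on being operational at 14: (R(15) − R(21)) / R(14).
= (9,012 − 4,442) / 9,644 = 4,570 / 9,644 = 0.473870.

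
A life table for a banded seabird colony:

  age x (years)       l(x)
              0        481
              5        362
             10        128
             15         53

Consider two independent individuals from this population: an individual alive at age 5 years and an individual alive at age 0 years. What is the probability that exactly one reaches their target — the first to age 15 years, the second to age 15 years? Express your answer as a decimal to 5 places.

p₁ = l(15)/l(5) = 53/362 = 0.146409; p₂ = l(15)/l(0) = 53/481 = 0.110187.
P(exactly one) = p₁(1−p₂) + (1−p₁)p₂ = 0.130277 + 0.094055 = 0.224331.

0.22433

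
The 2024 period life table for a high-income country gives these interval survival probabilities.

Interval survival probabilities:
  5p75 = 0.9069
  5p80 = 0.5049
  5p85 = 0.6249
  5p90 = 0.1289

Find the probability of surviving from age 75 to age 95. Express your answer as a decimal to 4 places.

20p75 = 0.9069 × 0.5049 × 0.6249 × 0.1289.
= 0.036883.

0.0369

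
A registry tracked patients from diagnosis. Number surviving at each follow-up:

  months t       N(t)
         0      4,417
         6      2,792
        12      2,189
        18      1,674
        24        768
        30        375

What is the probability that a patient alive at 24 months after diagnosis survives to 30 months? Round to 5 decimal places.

The conditional survival probability is N(30)/N(24) = 375/768 = 0.488281.

0.48828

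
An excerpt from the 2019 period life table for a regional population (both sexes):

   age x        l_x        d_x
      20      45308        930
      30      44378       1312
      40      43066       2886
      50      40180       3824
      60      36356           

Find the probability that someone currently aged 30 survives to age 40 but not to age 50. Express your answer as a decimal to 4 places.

We want 10|10q30 = (l_40 − l_50)/l_30.
This is the probability of reaching 40 but not 50, conditional on being alive at 30: (l_40 − l_50) / l_30.
= (43066 − 40180) / 44378 = 2886 / 44378 = 0.065032.

0.0650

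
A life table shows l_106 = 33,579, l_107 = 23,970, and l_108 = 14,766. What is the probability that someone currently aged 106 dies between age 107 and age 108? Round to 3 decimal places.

0.274

We want 1|1q106 = (l_107 − l_108)/l_106.
This is the probability of reaching 107 but not 108, conditional on being alive at 106: (l_107 − l_108) / l_106.
= (23,970 − 14,766) / 33,579 = 9,204 / 33,579 = 0.274100.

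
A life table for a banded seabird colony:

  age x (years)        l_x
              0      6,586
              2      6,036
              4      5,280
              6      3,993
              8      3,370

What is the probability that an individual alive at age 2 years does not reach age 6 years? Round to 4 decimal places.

0.3385

P(die before 6 | alive at 2) = 1 − l_6/l_2 = 1 − 3,993/6,036 = (2,043)/6,036 = 0.338469.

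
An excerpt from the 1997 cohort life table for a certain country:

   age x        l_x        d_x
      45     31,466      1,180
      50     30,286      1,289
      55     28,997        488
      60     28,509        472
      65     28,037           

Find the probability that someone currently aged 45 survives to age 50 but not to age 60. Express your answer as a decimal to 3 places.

We want 5|10q45 = (l_50 − l_60)/l_45.
This is the probability of reaching 50 but not 60, conditional on being alive at 45: (l_50 − l_60) / l_45.
= (30,286 − 28,509) / 31,466 = 1,777 / 31,466 = 0.056474.

0.056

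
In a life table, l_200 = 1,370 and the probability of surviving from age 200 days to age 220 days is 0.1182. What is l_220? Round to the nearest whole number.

l_220 = l_200 × p = 1,370 × 0.1182 = 162.

162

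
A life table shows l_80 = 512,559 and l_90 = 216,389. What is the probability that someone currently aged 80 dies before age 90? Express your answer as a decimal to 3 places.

0.578

P(die before 90 | alive at 80) = 1 − l_90/l_80 = 1 − 216,389/512,559 = (296,170)/512,559 = 0.577826.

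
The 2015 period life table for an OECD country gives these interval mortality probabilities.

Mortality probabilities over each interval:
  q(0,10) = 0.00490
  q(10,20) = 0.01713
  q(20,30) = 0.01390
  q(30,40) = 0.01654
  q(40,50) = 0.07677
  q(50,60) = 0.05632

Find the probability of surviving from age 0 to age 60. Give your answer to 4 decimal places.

0.8264

The overall survival probability is (1 − 0.00490) × (1 − 0.01713) × (1 − 0.01390) × (1 − 0.01654) × (1 − 0.07677) × (1 − 0.05632).
= 0.99510 × 0.98287 × 0.98610 × 0.98346 × 0.92323 × 0.94368 = 0.826371.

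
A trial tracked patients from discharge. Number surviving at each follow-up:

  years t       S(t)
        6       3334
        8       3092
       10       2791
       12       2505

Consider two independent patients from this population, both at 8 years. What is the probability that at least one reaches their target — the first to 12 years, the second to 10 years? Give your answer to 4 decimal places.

p₁ = S(12)/S(8) = 2505/3092 = 0.810155; p₂ = S(10)/S(8) = 2791/3092 = 0.902652.
P(at least one) = 1 − (1−p₁)(1−p₂) = 1 − 0.189845 × 0.097348 = 0.981519.

0.9815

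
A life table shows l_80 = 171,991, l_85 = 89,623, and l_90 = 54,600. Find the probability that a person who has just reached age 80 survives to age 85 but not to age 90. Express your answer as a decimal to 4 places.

This is the probability of reaching 85 but not 90, conditional on being alive at 80: (l_85 − l_90) / l_80.
= (89,623 − 54,600) / 171,991 = 35,023 / 171,991 = 0.203633.

0.2036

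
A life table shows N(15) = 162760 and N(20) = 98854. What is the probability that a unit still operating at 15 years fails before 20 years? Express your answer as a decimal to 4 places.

0.3926

P(fail before 20 | operational at 15) = 1 − N(20)/N(15) = 1 − 98854/162760 = (63906)/162760 = 0.392639.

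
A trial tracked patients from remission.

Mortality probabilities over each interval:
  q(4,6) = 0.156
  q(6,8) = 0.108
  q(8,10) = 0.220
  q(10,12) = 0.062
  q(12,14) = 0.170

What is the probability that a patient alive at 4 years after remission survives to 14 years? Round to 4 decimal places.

Chaining the interval survival probabilities: (1 − 0.156) × (1 − 0.108) × (1 − 0.220) × (1 − 0.062) × (1 − 0.170).
= 0.844 × 0.892 × 0.780 × 0.938 × 0.830 = 0.457175.

0.4572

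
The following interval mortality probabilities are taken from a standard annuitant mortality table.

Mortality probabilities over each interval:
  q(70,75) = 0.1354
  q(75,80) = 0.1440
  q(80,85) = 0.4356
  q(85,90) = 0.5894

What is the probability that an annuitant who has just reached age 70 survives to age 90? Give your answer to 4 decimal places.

Survival from 70 to 90 is the product of surviving each interval: (1 − 0.1354) × (1 − 0.1440) × (1 − 0.4356) × (1 − 0.5894).
= 0.8646 × 0.8560 × 0.5644 × 0.4106 = 0.171512.

0.1715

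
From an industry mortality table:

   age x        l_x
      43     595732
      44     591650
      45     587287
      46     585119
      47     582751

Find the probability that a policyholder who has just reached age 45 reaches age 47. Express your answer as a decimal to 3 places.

0.992

We want 2p45 = l_47/l_45.
The conditional survival probability is l_47/l_45 = 582751/587287 = 0.992276.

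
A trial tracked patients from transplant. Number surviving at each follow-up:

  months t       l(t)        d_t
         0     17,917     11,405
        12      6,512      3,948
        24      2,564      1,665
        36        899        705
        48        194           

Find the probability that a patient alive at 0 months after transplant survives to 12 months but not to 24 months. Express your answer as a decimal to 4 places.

This is the probability of reaching 12 but not 24, conditional on being alive at 0: (l(12) − l(24)) / l(0).
= (6,512 − 2,564) / 17,917 = 3,948 / 17,917 = 0.220349.

0.2203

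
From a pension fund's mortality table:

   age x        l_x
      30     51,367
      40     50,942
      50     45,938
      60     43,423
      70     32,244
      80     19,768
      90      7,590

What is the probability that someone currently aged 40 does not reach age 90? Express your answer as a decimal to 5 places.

P(die before 90 | alive at 40) = 1 − l_90/l_40 = 1 − 7,590/50,942 = (43,352)/50,942 = 0.851007.

0.85101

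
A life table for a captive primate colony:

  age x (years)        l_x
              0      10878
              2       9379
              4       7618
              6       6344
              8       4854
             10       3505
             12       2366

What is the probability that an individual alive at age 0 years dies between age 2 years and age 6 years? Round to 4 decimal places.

This is the probability of reaching 2 but not 6, conditional on being alive at 0: (l_2 − l_6) / l_0.
= (9379 − 6344) / 10878 = 3035 / 10878 = 0.279003.

0.2790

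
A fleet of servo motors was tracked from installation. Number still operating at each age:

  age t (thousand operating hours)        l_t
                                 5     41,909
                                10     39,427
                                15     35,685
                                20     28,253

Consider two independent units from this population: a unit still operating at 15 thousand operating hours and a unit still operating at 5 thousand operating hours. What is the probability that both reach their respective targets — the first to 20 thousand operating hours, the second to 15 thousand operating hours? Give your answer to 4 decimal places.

0.6742

p₁ = l_20/l_15 = 28,253/35,685 = 0.791733; p₂ = l_15/l_5 = 35,685/41,909 = 0.851488.
P(both) = p₁ × p₂ = 0.791733 × 0.851488 = 0.674151.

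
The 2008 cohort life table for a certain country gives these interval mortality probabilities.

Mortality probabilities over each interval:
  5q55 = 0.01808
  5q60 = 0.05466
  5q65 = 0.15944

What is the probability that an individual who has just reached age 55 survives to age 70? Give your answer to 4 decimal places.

0.7802

Survival from 55 to 70 is the product of surviving each interval: (1 − 0.01808) × (1 − 0.05466) × (1 − 0.15944).
= 0.98192 × 0.94534 × 0.84056 = 0.780248.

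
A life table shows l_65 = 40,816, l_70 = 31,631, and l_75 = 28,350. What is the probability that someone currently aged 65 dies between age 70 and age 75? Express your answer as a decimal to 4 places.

0.0804

We want 5|5q65 = (l_70 − l_75)/l_65.
This is the probability of reaching 70 but not 75, conditional on being alive at 65: (l_70 − l_75) / l_65.
= (31,631 − 28,350) / 40,816 = 3,281 / 40,816 = 0.080385.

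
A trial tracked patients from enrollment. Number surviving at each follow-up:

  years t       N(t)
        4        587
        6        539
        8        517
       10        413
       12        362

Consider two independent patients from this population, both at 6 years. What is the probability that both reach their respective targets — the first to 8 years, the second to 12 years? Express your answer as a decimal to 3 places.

p₁ = N(8)/N(6) = 517/539 = 0.959184; p₂ = N(12)/N(6) = 362/539 = 0.671614.
P(both) = p₁ × p₂ = 0.959184 × 0.671614 = 0.644201.

0.644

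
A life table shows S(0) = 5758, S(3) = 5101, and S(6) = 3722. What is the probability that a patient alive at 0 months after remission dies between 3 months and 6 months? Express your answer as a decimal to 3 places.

0.239

This is the probability of reaching 3 but not 6, conditional on being alive at 0: (S(3) − S(6)) / S(0).
= (5101 − 3722) / 5758 = 1379 / 5758 = 0.239493.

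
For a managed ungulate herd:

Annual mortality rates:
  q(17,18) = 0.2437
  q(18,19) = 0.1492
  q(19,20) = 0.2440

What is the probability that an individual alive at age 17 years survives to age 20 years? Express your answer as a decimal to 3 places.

0.486

Survival from 17 to 20 is the product of surviving each interval: (1 − 0.2437) × (1 − 0.1492) × (1 − 0.2440).
= 0.7563 × 0.8508 × 0.7560 = 0.486456.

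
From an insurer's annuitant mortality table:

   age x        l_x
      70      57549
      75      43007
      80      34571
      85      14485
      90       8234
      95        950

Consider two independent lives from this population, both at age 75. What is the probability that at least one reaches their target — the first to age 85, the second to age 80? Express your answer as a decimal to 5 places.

0.86991

p₁ = l_85/l_75 = 14485/43007 = 0.336806; p₂ = l_80/l_75 = 34571/43007 = 0.803846.
P(at least one) = 1 − (1−p₁)(1−p₂) = 1 − 0.663194 × 0.196154 = 0.869912.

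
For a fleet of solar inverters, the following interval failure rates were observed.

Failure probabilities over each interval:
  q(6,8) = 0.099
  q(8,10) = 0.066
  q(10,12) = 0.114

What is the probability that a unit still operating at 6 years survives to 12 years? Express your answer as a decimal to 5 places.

Chaining the interval survival probabilities: (1 − 0.099) × (1 − 0.066) × (1 − 0.114).
= 0.901 × 0.934 × 0.886 = 0.745599.

0.74560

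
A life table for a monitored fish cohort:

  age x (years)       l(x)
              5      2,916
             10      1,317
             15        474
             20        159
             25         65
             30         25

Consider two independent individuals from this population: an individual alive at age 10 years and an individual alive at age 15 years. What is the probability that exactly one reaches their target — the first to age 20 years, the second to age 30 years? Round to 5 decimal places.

p₁ = l(20)/l(10) = 159/1,317 = 0.120729; p₂ = l(30)/l(15) = 25/474 = 0.052743.
P(exactly one) = p₁(1−p₂) + (1−p₁)p₂ = 0.114361 + 0.046375 = 0.160737.

0.16074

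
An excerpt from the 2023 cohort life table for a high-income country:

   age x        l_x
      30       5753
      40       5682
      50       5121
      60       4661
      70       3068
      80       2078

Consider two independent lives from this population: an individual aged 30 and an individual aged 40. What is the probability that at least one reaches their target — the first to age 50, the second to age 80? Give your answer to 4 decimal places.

p₁ = l_50/l_30 = 5121/5753 = 0.890144; p₂ = l_80/l_40 = 2078/5682 = 0.365716.
P(at least one) = 1 − (1−p₁)(1−p₂) = 1 − 0.109856 × 0.634284 = 0.930320.

0.9303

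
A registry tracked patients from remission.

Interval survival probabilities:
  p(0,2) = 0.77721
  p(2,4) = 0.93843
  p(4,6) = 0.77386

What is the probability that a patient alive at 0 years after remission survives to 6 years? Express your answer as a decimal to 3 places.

Survival from 0 to 6 is the product of surviving each interval: 0.77721 × 0.93843 × 0.77386.
= 0.564420.

0.564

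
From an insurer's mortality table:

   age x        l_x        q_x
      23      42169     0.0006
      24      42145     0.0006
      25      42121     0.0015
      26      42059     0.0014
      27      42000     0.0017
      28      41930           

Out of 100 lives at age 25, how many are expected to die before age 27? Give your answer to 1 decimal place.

The relevant probability is 1 − 42000/42121 = 0.002873.
Expected number = 100 × 0.002873 = 0.3.

0.3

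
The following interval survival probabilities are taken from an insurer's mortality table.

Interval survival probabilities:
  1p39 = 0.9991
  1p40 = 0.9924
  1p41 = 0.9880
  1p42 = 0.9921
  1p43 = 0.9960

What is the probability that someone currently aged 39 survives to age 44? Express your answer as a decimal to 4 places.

0.9680

Chaining the interval survival probabilities: 0.9991 × 0.9924 × 0.9880 × 0.9921 × 0.9960.
= 0.967982.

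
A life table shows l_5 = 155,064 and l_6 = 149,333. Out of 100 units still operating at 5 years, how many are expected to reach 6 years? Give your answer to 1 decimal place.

96.3

The relevant probability is 149,333/155,064 = 0.963041.
Expected number = 100 × 0.963041 = 96.3.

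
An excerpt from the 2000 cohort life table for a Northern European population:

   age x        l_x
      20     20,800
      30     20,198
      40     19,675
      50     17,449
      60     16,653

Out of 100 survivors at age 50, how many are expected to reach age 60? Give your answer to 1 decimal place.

The relevant probability is 16,653/17,449 = 0.954381.
Expected number = 100 × 0.954381 = 95.4.

95.4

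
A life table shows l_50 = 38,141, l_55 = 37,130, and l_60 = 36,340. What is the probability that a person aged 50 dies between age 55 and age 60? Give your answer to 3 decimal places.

0.021

We want 5|5q50 = (l_55 − l_60)/l_50.
This is the probability of reaching 55 but not 60, conditional on being alive at 50: (l_55 − l_60) / l_50.
= (37,130 − 36,340) / 38,141 = 790 / 38,141 = 0.020713.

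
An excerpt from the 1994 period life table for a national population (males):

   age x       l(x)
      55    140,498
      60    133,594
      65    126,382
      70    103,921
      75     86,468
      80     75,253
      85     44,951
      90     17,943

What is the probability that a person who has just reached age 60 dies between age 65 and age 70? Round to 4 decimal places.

0.1681

This is the probability of reaching 65 but not 70, conditional on being alive at 60: (l(65) − l(70)) / l(60).
= (126,382 − 103,921) / 133,594 = 22,461 / 133,594 = 0.168129.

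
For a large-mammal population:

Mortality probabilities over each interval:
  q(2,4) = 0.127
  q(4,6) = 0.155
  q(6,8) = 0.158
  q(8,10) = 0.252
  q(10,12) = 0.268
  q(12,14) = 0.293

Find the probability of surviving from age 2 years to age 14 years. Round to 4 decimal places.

Chaining the interval survival probabilities: (1 − 0.127) × (1 − 0.155) × (1 − 0.158) × (1 − 0.252) × (1 − 0.268) × (1 − 0.293).
= 0.873 × 0.845 × 0.842 × 0.748 × 0.732 × 0.707 = 0.240445.

0.2404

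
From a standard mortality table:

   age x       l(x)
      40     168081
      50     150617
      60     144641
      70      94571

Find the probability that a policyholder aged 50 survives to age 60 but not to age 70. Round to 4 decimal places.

0.3324

This is the probability of reaching 60 but not 70, conditional on being alive at 50: (l(60) − l(70)) / l(50).
= (144641 − 94571) / 150617 = 50070 / 150617 = 0.332433.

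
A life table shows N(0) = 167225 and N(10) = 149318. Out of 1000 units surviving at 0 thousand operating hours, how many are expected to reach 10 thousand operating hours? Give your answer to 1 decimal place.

892.9

The relevant probability is 149318/167225 = 0.892917.
Expected number = 1000 × 0.892917 = 892.9.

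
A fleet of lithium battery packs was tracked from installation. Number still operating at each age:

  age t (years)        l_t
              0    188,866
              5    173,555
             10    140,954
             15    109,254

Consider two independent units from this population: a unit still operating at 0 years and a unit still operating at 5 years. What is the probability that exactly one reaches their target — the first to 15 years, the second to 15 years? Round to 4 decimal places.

0.4797

p₁ = l_15/l_0 = 109,254/188,866 = 0.578474; p₂ = l_15/l_5 = 109,254/173,555 = 0.629506.
P(exactly one) = p₁(1−p₂) + (1−p₁)p₂ = 0.214321 + 0.265353 = 0.479674.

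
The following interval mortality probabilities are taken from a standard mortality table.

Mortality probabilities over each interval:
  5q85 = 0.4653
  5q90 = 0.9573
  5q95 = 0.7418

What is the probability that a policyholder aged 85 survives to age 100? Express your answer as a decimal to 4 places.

0.0059

Chaining the interval survival probabilities: (1 − 0.4653) × (1 − 0.9573) × (1 − 0.7418).
= 0.5347 × 0.0427 × 0.2582 = 0.005895.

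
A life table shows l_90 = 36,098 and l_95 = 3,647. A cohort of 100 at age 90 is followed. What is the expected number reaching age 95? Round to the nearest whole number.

The relevant probability is 3,647/36,098 = 0.101031.
Expected number = 100 × 0.101031 = 10.

10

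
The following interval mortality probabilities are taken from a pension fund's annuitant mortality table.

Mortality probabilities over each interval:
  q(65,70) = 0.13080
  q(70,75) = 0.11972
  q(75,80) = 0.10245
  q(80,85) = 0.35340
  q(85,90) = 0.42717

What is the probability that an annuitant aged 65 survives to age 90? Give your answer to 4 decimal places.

P(survive 65→90) = (1 − 0.13080) × (1 − 0.11972) × (1 − 0.10245) × (1 − 0.35340) × (1 − 0.42717).
= 0.86920 × 0.88028 × 0.89755 × 0.64660 × 0.57283 = 0.254367.

0.2544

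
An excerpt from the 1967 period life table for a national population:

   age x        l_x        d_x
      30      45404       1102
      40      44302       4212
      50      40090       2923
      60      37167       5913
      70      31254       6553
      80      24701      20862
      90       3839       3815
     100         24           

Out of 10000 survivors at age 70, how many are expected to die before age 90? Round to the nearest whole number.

The relevant probability is 1 − 3839/31254 = 0.877168.
Expected number = 10000 × 0.877168 = 8772.

8772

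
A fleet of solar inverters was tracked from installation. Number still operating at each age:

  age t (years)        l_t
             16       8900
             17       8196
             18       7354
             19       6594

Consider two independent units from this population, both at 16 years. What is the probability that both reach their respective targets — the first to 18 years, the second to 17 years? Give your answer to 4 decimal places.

p₁ = l_18/l_16 = 7354/8900 = 0.826292; p₂ = l_17/l_16 = 8196/8900 = 0.920899.
P(both) = p₁ × p₂ = 0.826292 × 0.920899 = 0.760931.

0.7609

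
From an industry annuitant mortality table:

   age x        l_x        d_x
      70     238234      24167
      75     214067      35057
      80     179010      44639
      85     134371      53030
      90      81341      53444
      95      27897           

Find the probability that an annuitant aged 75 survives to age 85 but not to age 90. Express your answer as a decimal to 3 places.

We want 10|5q75 = (l_85 − l_90)/l_75.
This is the probability of reaching 85 but not 90, conditional on being alive at 75: (l_85 − l_90) / l_75.
= (134371 − 81341) / 214067 = 53030 / 214067 = 0.247726.

0.248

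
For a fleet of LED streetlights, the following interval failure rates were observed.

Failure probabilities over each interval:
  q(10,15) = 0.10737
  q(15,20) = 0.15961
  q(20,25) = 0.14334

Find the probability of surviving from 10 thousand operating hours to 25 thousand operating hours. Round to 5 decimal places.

P(survive 10→25) = (1 − 0.10737) × (1 − 0.15961) × (1 − 0.14334).
= 0.89263 × 0.84039 × 0.85666 = 0.642630.

0.64263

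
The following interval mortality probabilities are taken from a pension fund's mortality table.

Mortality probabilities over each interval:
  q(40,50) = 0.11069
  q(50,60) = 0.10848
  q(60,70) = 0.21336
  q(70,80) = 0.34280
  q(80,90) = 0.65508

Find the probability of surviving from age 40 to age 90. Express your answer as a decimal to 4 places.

P(survive 40→90) = (1 − 0.11069) × (1 − 0.10848) × (1 − 0.21336) × (1 − 0.34280) × (1 − 0.65508).
= 0.88931 × 0.89152 × 0.78664 × 0.65720 × 0.34492 = 0.141376.

0.1414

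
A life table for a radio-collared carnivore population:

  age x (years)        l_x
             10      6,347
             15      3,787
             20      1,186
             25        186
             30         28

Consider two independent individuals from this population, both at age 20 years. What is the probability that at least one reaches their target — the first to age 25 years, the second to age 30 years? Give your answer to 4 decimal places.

0.1767

p₁ = l_25/l_20 = 186/1,186 = 0.156830; p₂ = l_30/l_20 = 28/1,186 = 0.023609.
P(at least one) = 1 − (1−p₁)(1−p₂) = 1 − 0.843170 × 0.976391 = 0.176736.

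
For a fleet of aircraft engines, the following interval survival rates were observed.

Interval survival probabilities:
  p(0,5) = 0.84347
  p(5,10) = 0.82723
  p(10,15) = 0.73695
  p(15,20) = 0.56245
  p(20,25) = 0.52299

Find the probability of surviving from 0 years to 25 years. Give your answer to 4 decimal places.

0.1513

Chaining the interval survival probabilities: 0.84347 × 0.82723 × 0.73695 × 0.56245 × 0.52299.
= 0.151256.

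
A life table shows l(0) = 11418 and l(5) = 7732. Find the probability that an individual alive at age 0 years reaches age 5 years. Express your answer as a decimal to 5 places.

The conditional survival probability is l(5)/l(0) = 7732/11418 = 0.677176.

0.67718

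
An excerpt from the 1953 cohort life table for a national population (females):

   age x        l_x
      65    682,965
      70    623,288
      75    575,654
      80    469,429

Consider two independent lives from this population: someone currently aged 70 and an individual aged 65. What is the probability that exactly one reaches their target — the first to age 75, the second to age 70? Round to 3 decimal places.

0.150

p₁ = l_75/l_70 = 575,654/623,288 = 0.923576; p₂ = l_70/l_65 = 623,288/682,965 = 0.912621.
P(exactly one) = p₁(1−p₂) + (1−p₁)p₂ = 0.080701 + 0.069746 = 0.150447.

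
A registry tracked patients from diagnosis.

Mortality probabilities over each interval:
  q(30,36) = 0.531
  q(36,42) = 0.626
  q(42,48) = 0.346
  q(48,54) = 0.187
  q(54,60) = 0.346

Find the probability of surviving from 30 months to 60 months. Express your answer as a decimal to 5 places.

0.06099

P(survive 30→60) = (1 − 0.531) × (1 − 0.626) × (1 − 0.346) × (1 − 0.187) × (1 − 0.346).
= 0.469 × 0.374 × 0.654 × 0.813 × 0.654 = 0.060994.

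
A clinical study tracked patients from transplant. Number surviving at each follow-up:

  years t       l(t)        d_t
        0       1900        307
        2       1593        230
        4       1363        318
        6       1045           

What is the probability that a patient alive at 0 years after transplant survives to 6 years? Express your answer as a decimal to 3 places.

The conditional survival probability is l(6)/l(0) = 1045/1900 = 0.550000.

0.550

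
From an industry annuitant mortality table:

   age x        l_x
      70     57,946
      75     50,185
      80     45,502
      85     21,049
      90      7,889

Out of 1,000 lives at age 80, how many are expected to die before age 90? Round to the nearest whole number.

The relevant probability is 1 − 7,889/45,502 = 0.826623.
Expected number = 1,000 × 0.826623 = 827.

827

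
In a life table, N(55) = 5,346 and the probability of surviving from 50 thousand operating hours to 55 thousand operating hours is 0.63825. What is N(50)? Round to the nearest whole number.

N(50) = N(55) / p = 5,346 / 0.63825 = 8376.

8376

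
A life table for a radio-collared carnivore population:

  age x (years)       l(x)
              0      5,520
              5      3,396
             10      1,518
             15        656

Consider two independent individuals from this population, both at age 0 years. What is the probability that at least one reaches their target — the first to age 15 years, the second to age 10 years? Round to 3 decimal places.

p₁ = l(15)/l(0) = 656/5,520 = 0.118841; p₂ = l(10)/l(0) = 1,518/5,520 = 0.275000.
P(at least one) = 1 − (1−p₁)(1−p₂) = 1 − 0.881159 × 0.725000 = 0.361160.

0.361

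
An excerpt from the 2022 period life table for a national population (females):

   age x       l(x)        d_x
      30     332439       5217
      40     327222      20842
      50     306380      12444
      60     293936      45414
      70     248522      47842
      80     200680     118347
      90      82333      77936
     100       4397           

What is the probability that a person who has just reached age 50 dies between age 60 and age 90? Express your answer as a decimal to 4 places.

0.6907

This is the probability of reaching 60 but not 90, conditional on being alive at 50: (l(60) − l(90)) / l(50).
= (293936 − 82333) / 306380 = 211603 / 306380 = 0.690655.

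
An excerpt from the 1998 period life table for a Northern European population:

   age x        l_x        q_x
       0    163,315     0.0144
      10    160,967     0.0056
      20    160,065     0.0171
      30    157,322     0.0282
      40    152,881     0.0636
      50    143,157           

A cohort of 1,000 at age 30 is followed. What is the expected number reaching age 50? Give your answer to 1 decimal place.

910.0

The relevant probability is 143,157/157,322 = 0.909962.
Expected number = 1,000 × 0.909962 = 910.0.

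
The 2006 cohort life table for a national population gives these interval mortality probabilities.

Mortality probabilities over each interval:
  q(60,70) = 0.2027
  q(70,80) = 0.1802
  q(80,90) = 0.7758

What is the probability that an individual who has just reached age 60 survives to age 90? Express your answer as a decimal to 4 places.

P(survive 60→90) = (1 − 0.2027) × (1 − 0.1802) × (1 − 0.7758).
= 0.7973 × 0.8198 × 0.2242 = 0.146543.

0.1465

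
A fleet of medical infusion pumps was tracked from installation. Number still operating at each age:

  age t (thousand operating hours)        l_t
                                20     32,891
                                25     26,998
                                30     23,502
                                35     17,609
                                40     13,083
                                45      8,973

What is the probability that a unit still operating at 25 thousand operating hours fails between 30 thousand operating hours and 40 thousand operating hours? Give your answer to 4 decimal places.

This is the probability of reaching 30 but not 40, conditional on being operational at 25: (l_30 − l_40) / l_25.
= (23,502 − 13,083) / 26,998 = 10,419 / 26,998 = 0.385917.

0.3859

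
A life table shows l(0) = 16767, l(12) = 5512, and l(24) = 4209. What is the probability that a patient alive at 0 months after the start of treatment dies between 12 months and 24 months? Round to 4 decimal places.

0.0777

This is the probability of reaching 12 but not 24, conditional on being alive at 0: (l(12) − l(24)) / l(0).
= (5512 − 4209) / 16767 = 1303 / 16767 = 0.077712.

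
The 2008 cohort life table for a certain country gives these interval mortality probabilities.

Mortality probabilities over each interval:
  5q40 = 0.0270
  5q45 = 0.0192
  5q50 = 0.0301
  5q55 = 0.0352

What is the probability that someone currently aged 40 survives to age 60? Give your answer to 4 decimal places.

Survival from 40 to 60 is the product of surviving each interval: (1 − 0.0270) × (1 − 0.0192) × (1 − 0.0301) × (1 − 0.0352).
= 0.9730 × 0.9808 × 0.9699 × 0.9648 = 0.893013.

0.8930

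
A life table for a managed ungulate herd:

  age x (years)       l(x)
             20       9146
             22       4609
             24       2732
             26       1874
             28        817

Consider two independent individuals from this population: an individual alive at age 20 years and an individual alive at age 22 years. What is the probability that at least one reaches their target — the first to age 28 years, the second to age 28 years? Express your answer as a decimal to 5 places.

0.25076

p₁ = l(28)/l(20) = 817/9146 = 0.089329; p₂ = l(28)/l(22) = 817/4609 = 0.177262.
P(at least one) = 1 − (1−p₁)(1−p₂) = 1 − 0.910671 × 0.822738 = 0.250756.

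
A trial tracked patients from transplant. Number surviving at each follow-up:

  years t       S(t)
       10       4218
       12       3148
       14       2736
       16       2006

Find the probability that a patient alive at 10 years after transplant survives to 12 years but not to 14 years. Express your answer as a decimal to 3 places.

This is the probability of reaching 12 but not 14, conditional on being alive at 10: (S(12) − S(14)) / S(10).
= (3148 − 2736) / 4218 = 412 / 4218 = 0.097677.

0.098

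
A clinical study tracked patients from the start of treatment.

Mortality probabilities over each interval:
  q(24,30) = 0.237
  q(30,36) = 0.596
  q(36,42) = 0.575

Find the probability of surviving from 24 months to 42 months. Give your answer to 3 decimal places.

The overall survival probability is (1 − 0.237) × (1 − 0.596) × (1 − 0.575).
= 0.763 × 0.404 × 0.425 = 0.131007.

0.131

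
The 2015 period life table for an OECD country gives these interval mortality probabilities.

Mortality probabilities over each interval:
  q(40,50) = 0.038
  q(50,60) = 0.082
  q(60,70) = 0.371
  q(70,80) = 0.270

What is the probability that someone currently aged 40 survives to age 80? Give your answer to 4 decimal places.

The overall survival probability is (1 − 0.038) × (1 − 0.082) × (1 − 0.371) × (1 − 0.270).
= 0.962 × 0.918 × 0.629 × 0.730 = 0.405500.

0.4055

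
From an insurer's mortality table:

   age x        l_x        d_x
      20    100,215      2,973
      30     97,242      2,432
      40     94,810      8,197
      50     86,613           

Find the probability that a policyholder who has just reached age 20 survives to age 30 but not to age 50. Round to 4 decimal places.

We want 10|20q20 = (l_30 − l_50)/l_20.
This is the probability of reaching 30 but not 50, conditional on being alive at 20: (l_30 − l_50) / l_20.
= (97,242 − 86,613) / 100,215 = 10,629 / 100,215 = 0.106062.

0.1061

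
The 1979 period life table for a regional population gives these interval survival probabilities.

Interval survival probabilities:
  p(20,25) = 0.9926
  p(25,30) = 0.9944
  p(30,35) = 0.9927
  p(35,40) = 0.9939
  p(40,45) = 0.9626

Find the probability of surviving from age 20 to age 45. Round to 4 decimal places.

Survival from 20 to 45 is the product of surviving each interval: 0.9926 × 0.9944 × 0.9927 × 0.9939 × 0.9626.
= 0.937437.

0.9374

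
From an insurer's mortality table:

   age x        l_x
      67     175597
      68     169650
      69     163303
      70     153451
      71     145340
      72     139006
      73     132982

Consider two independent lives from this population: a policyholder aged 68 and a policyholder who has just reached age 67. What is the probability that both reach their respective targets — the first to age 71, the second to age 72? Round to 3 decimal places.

p₁ = l_71/l_68 = 145340/169650 = 0.856705; p₂ = l_72/l_67 = 139006/175597 = 0.791619.
P(both) = p₁ × p₂ = 0.856705 × 0.791619 = 0.678184.

0.678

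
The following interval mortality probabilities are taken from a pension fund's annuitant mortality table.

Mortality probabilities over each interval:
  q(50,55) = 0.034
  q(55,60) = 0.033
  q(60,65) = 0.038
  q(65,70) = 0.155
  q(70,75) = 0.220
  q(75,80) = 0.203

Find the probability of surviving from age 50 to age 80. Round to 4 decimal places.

0.4721

The overall survival probability is (1 − 0.034) × (1 − 0.033) × (1 − 0.038) × (1 − 0.155) × (1 − 0.220) × (1 − 0.203).
= 0.966 × 0.967 × 0.962 × 0.845 × 0.780 × 0.797 = 0.472050.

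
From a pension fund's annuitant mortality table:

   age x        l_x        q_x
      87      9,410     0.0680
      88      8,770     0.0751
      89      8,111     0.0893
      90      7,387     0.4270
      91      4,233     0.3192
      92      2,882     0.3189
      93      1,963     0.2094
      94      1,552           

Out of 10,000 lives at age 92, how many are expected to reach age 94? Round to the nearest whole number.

5385

The relevant probability is 1,552/2,882 = 0.538515.
Expected number = 10,000 × 0.538515 = 5385.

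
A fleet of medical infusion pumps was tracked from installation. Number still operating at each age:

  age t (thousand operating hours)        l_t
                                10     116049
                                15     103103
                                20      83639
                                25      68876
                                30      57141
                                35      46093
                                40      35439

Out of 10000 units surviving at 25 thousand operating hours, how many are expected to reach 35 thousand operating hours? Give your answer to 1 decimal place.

6692.2

The relevant probability is 46093/68876 = 0.669217.
Expected number = 10000 × 0.669217 = 6692.2.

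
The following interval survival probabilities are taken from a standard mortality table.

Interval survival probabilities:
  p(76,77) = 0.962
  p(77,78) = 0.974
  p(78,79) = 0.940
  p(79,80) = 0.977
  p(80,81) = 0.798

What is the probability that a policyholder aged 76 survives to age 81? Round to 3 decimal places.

Chaining the interval survival probabilities: 0.962 × 0.974 × 0.940 × 0.977 × 0.798.
= 0.686688.

0.687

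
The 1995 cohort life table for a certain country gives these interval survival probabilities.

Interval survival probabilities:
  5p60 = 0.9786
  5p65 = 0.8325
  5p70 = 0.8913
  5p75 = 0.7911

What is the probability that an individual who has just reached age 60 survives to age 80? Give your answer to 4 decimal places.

0.5744

Survival from 60 to 80 is the product of surviving each interval: 0.9786 × 0.8325 × 0.8913 × 0.7911.
= 0.574440.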